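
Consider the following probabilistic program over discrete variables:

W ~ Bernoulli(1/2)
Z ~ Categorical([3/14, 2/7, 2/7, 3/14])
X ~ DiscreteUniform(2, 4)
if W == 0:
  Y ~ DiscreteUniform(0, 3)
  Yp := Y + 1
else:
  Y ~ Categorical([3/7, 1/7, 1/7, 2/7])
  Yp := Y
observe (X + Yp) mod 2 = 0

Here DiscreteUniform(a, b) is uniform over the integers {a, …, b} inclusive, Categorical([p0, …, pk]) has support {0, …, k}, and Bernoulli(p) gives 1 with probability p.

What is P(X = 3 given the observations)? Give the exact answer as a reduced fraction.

Enumerate traces; 48 have nonzero weight after conditioning:
  (W=0, Z=0, X=2, Y=1) weight 1/112
  (W=0, Z=0, X=2, Y=3) weight 1/112
  (W=0, Z=0, X=3, Y=0) weight 1/112
  (W=0, Z=0, X=3, Y=2) weight 1/112
  (W=0, Z=0, X=4, Y=1) weight 1/112
  (W=0, Z=0, X=4, Y=3) weight 1/112
  (W=0, Z=1, X=2, Y=1) weight 1/84
  (W=0, Z=1, X=2, Y=3) weight 1/84
  … 40 more
Group by X:
  weight(X=2) = 5/28
  weight(X=3) = 13/84
  weight(X=4) = 5/28
Total weight = 5/28 + 13/84 + 5/28 = 43/84
P(X=2 | obs) = 5/28 / 43/84 = 15/43
P(X=3 | obs) = 13/84 / 43/84 = 13/43
P(X=4 | obs) = 5/28 / 43/84 = 15/43

P(X = 3 | obs) = 13/43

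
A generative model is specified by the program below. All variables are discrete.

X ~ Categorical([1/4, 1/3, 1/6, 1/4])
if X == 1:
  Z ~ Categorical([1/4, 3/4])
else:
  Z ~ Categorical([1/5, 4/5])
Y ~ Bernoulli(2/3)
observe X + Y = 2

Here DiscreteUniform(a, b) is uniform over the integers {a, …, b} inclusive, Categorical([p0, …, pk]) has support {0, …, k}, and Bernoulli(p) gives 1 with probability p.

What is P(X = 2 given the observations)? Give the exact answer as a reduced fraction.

P(X = 2 | obs) = 1/5

Enumerate traces; 4 have nonzero weight after conditioning:
  (X=1, Z=0, Y=1) weight 1/18
  (X=1, Z=1, Y=1) weight 1/6
  (X=2, Z=0, Y=0) weight 1/90
  (X=2, Z=1, Y=0) weight 2/45
Group by X:
  weight(X=1) = 2/9
  weight(X=2) = 1/18
Total weight = 2/9 + 1/18 = 5/18
P(X=1 | obs) = 2/9 / 5/18 = 4/5
P(X=2 | obs) = 1/18 / 5/18 = 1/5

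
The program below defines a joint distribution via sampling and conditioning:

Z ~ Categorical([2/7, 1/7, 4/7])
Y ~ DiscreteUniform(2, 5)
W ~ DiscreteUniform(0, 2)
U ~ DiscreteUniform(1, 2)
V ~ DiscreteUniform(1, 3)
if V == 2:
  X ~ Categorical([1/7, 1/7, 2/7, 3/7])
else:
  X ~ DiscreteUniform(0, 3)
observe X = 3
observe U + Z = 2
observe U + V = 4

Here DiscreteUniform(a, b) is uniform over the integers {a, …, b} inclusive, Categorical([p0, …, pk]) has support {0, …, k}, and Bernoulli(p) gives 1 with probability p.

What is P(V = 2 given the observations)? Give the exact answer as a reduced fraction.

P(V = 2 | obs) = 24/31

Enumerate traces; 24 have nonzero weight after conditioning:
  (Z=0, Y=2, W=0, U=2, V=2, X=3) weight 1/588
  (Z=0, Y=2, W=1, U=2, V=2, X=3) weight 1/588
  (Z=0, Y=2, W=2, U=2, V=2, X=3) weight 1/588
  (Z=0, Y=3, W=0, U=2, V=2, X=3) weight 1/588
  (Z=0, Y=3, W=1, U=2, V=2, X=3) weight 1/588
  (Z=0, Y=3, W=2, U=2, V=2, X=3) weight 1/588
  (Z=0, Y=4, W=0, U=2, V=2, X=3) weight 1/588
  (Z=0, Y=4, W=1, U=2, V=2, X=3) weight 1/588
  (Z=1, Y=2, W=0, U=1, V=3, X=3) weight 1/2016
  … 15 more
Group by V:
  weight(V=2) = 1/49
  weight(V=3) = 1/168
Total weight = 1/49 + 1/168 = 31/1176
P(V=2 | obs) = 1/49 / 31/1176 = 24/31
P(V=3 | obs) = 1/168 / 31/1176 = 7/31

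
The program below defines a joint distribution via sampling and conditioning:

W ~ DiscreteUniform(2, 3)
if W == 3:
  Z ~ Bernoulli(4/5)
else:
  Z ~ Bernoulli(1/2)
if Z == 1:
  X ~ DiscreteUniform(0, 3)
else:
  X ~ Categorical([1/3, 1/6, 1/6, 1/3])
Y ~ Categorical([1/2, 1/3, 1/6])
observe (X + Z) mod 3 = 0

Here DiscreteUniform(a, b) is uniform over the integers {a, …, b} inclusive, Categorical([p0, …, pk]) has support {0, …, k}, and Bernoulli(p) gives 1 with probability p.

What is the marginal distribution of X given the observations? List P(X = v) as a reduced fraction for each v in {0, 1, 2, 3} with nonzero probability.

P(X=0) = 28/95, P(X=2) = 39/95, P(X=3) = 28/95

Enumerate traces; 18 have nonzero weight after conditioning:
  (W=2, Z=0, X=0, Y=0) weight 1/24
  (W=2, Z=0, X=0, Y=1) weight 1/36
  (W=2, Z=0, X=0, Y=2) weight 1/72
  (W=2, Z=0, X=3, Y=0) weight 1/24
  (W=2, Z=0, X=3, Y=1) weight 1/36
  (W=2, Z=0, X=3, Y=2) weight 1/72
  (W=2, Z=1, X=2, Y=0) weight 1/32
  (W=2, Z=1, X=2, Y=1) weight 1/48
  … 10 more
Group by X:
  weight(X=0) = 7/60
  weight(X=2) = 13/80
  weight(X=3) = 7/60
Total weight = 7/60 + 13/80 + 7/60 = 19/48
P(X=0 | obs) = 7/60 / 19/48 = 28/95
P(X=2 | obs) = 13/80 / 19/48 = 39/95
P(X=3 | obs) = 7/60 / 19/48 = 28/95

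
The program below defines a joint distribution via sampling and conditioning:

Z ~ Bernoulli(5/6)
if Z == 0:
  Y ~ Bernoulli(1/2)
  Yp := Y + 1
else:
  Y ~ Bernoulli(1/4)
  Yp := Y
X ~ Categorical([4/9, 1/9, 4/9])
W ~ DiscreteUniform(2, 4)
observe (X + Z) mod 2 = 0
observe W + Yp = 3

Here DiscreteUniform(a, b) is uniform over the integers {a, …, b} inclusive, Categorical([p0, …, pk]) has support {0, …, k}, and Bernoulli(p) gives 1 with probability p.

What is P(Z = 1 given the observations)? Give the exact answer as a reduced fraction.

Enumerate traces; 4 have nonzero weight after conditioning:
  (Z=0, Y=0, X=0, W=2) weight 1/81
  (Z=0, Y=0, X=2, W=2) weight 1/81
  (Z=1, Y=0, X=1, W=3) weight 5/216
  (Z=1, Y=1, X=1, W=2) weight 5/648
Group by Z:
  weight(Z=0) = 2/81
  weight(Z=1) = 5/162
Total weight = 2/81 + 5/162 = 1/18
P(Z=0 | obs) = 2/81 / 1/18 = 4/9
P(Z=1 | obs) = 5/162 / 1/18 = 5/9

P(Z = 1 | obs) = 5/9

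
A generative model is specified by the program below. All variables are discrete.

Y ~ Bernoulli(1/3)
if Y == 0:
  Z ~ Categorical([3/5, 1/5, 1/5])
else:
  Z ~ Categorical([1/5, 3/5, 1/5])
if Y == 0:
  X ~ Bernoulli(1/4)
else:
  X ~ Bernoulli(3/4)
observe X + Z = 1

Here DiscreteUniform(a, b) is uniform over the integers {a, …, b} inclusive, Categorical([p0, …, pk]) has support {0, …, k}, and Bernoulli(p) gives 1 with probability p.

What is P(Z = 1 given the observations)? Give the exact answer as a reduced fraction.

P(Z = 1 | obs) = 1/2

Enumerate traces; 4 have nonzero weight after conditioning:
  (Y=0, Z=0, X=1) weight 1/10
  (Y=0, Z=1, X=0) weight 1/10
  (Y=1, Z=0, X=1) weight 1/20
  (Y=1, Z=1, X=0) weight 1/20
Group by Z:
  weight(Z=0) = 3/20
  weight(Z=1) = 3/20
Total weight = 3/20 + 3/20 = 3/10
P(Z=0 | obs) = 3/20 / 3/10 = 1/2
P(Z=1 | obs) = 3/20 / 3/10 = 1/2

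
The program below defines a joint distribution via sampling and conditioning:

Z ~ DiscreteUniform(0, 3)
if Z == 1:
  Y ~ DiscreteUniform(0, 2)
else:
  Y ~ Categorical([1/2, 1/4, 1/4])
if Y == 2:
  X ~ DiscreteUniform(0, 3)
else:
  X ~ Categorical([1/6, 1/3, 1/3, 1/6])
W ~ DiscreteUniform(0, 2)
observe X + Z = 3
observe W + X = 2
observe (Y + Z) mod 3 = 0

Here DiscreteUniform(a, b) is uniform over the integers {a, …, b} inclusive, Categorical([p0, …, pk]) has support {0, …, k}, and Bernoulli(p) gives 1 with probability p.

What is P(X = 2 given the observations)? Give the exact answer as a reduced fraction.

Enumerate traces; 3 have nonzero weight after conditioning:
  (Z=1, Y=2, X=2, W=0) weight 1/144
  (Z=2, Y=1, X=1, W=1) weight 1/144
  (Z=3, Y=0, X=0, W=2) weight 1/144
Group by X:
  weight(X=0) = 1/144
  weight(X=1) = 1/144
  weight(X=2) = 1/144
Total weight = 1/144 + 1/144 + 1/144 = 1/48
P(X=0 | obs) = 1/144 / 1/48 = 1/3
P(X=1 | obs) = 1/144 / 1/48 = 1/3
P(X=2 | obs) = 1/144 / 1/48 = 1/3

P(X = 2 | obs) = 1/3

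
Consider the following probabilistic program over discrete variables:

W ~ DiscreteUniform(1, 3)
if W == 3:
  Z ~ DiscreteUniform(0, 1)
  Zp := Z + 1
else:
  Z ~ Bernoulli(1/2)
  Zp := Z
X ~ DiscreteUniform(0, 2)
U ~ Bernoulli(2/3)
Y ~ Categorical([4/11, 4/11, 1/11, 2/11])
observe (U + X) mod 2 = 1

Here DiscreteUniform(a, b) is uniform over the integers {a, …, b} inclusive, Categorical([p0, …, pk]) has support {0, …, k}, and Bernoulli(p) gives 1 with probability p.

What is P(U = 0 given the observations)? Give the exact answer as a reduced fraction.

P(U = 0 | obs) = 1/5

Enumerate traces; 72 have nonzero weight after conditioning:
  (W=1, Z=0, X=0, U=1, Y=0) weight 4/297
  (W=1, Z=0, X=0, U=1, Y=1) weight 4/297
  (W=1, Z=0, X=0, U=1, Y=2) weight 1/297
  (W=1, Z=0, X=0, U=1, Y=3) weight 2/297
  (W=1, Z=0, X=1, U=0, Y=0) weight 2/297
  (W=1, Z=0, X=1, U=0, Y=1) weight 2/297
  (W=1, Z=0, X=1, U=0, Y=2) weight 1/594
  (W=1, Z=0, X=1, U=0, Y=3) weight 1/297
  … 64 more
Group by U:
  weight(U=0) = 1/9
  weight(U=1) = 4/9
Total weight = 1/9 + 4/9 = 5/9
P(U=0 | obs) = 1/9 / 5/9 = 1/5
P(U=1 | obs) = 4/9 / 5/9 = 4/5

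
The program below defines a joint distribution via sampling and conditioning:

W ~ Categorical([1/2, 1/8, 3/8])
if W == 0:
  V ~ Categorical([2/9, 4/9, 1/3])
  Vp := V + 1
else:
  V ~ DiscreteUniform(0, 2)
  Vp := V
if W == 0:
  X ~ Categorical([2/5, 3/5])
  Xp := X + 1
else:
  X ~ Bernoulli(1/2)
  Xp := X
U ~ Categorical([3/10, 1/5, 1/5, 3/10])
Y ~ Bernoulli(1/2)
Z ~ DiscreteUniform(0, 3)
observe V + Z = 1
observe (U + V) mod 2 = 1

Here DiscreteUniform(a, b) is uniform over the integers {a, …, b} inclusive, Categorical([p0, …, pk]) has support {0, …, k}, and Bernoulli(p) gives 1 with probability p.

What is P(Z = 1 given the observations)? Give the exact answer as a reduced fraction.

P(Z = 1 | obs) = 5/12

Enumerate traces; 48 have nonzero weight after conditioning:
  (W=0, V=0, X=0, U=1, Y=0, Z=1) weight 1/900
  (W=0, V=0, X=0, U=1, Y=1, Z=1) weight 1/900
  (W=0, V=0, X=0, U=3, Y=0, Z=1) weight 1/600
  (W=0, V=0, X=0, U=3, Y=1, Z=1) weight 1/600
  (W=0, V=0, X=1, U=1, Y=0, Z=1) weight 1/600
  (W=0, V=0, X=1, U=1, Y=1, Z=1) weight 1/600
  (W=0, V=0, X=1, U=3, Y=0, Z=1) weight 1/400
  (W=0, V=0, X=1, U=3, Y=1, Z=1) weight 1/400
  (W=0, V=1, X=0, U=0, Y=0, Z=0) weight 1/300
  … 39 more
Group by Z:
  weight(Z=0) = 7/144
  weight(Z=1) = 5/144
Total weight = 7/144 + 5/144 = 1/12
P(Z=0 | obs) = 7/144 / 1/12 = 7/12
P(Z=1 | obs) = 5/144 / 1/12 = 5/12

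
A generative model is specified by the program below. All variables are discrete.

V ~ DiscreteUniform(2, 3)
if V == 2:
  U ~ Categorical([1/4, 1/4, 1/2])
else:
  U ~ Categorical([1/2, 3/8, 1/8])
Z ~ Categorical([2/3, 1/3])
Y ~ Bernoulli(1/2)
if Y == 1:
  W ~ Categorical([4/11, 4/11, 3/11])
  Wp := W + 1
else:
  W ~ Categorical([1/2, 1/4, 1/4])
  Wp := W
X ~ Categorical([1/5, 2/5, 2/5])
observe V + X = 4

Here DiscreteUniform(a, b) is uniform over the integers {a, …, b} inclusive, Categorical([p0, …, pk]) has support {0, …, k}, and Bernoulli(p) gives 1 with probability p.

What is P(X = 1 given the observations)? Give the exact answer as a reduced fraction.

Enumerate traces; 72 have nonzero weight after conditioning:
  (V=2, U=0, Z=0, Y=0, W=0, X=2) weight 1/120
  (V=2, U=0, Z=0, Y=0, W=1, X=2) weight 1/240
  (V=2, U=0, Z=0, Y=0, W=2, X=2) weight 1/240
  (V=2, U=0, Z=0, Y=1, W=0, X=2) weight 1/165
  (V=2, U=0, Z=0, Y=1, W=1, X=2) weight 1/165
  (V=2, U=0, Z=0, Y=1, W=2, X=2) weight 1/220
  (V=2, U=0, Z=1, Y=0, W=0, X=2) weight 1/240
  (V=2, U=0, Z=1, Y=0, W=1, X=2) weight 1/480
  (V=3, U=0, Z=0, Y=0, W=0, X=1) weight 1/60
  … 63 more
Group by X:
  weight(X=1) = 1/5
  weight(X=2) = 1/5
Total weight = 1/5 + 1/5 = 2/5
P(X=1 | obs) = 1/5 / 2/5 = 1/2
P(X=2 | obs) = 1/5 / 2/5 = 1/2

P(X = 1 | obs) = 1/2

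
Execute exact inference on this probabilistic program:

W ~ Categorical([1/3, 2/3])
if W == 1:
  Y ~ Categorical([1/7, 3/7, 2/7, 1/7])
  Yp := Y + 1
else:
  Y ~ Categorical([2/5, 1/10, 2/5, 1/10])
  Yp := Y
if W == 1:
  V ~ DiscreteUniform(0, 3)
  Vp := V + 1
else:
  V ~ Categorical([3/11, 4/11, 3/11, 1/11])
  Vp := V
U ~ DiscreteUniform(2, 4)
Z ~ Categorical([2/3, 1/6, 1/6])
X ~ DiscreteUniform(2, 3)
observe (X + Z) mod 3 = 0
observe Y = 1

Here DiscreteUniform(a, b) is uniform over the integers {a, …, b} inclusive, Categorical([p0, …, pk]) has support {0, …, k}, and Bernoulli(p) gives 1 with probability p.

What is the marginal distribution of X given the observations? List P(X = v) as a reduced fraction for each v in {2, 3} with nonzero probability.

Enumerate traces; 48 have nonzero weight after conditioning:
  (W=0, Y=1, V=0, U=2, Z=0, X=3) weight 1/990
  (W=0, Y=1, V=0, U=2, Z=1, X=2) weight 1/3960
  (W=0, Y=1, V=0, U=3, Z=0, X=3) weight 1/990
  (W=0, Y=1, V=0, U=3, Z=1, X=2) weight 1/3960
  (W=0, Y=1, V=0, U=4, Z=0, X=3) weight 1/990
  (W=0, Y=1, V=0, U=4, Z=1, X=2) weight 1/3960
  (W=0, Y=1, V=1, U=2, Z=0, X=3) weight 2/1485
  (W=0, Y=1, V=1, U=2, Z=1, X=2) weight 1/2970
  … 40 more
Group by X:
  weight(X=2) = 67/2520
  weight(X=3) = 67/630
Total weight = 67/2520 + 67/630 = 67/504
P(X=2 | obs) = 67/2520 / 67/504 = 1/5
P(X=3 | obs) = 67/630 / 67/504 = 4/5

P(X=2) = 1/5, P(X=3) = 4/5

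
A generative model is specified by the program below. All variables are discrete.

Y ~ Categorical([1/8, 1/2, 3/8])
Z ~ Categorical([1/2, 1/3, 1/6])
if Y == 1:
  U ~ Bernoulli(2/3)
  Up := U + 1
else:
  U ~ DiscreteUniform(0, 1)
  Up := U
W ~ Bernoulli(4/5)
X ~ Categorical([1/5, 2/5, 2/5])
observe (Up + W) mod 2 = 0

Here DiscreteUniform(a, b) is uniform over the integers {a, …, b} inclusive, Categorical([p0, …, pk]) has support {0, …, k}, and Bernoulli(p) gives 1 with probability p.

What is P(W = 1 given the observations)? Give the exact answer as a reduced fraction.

P(W = 1 | obs) = 20/27

Enumerate traces; 54 have nonzero weight after conditioning:
  (Y=0, Z=0, U=0, W=0, X=0) weight 1/800
  (Y=0, Z=0, U=0, W=0, X=1) weight 1/400
  (Y=0, Z=0, U=0, W=0, X=2) weight 1/400
  (Y=0, Z=0, U=1, W=1, X=0) weight 1/200
  (Y=0, Z=0, U=1, W=1, X=1) weight 1/100
  (Y=0, Z=0, U=1, W=1, X=2) weight 1/100
  (Y=0, Z=1, U=0, W=0, X=0) weight 1/1200
  (Y=0, Z=1, U=0, W=0, X=1) weight 1/600
  … 46 more
Group by W:
  weight(W=0) = 7/60
  weight(W=1) = 1/3
Total weight = 7/60 + 1/3 = 9/20
P(W=0 | obs) = 7/60 / 9/20 = 7/27
P(W=1 | obs) = 1/3 / 9/20 = 20/27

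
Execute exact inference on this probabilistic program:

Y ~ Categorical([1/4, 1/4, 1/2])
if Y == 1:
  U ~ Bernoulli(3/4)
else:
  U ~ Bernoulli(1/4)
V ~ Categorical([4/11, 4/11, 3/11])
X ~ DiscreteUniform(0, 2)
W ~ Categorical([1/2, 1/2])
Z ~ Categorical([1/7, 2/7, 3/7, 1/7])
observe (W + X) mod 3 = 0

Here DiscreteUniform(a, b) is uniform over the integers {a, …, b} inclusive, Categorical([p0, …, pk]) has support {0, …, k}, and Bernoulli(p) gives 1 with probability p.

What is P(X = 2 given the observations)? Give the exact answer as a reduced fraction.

Enumerate traces; 144 have nonzero weight after conditioning:
  (Y=0, U=0, V=0, X=0, W=0, Z=0) weight 1/616
  (Y=0, U=0, V=0, X=0, W=0, Z=1) weight 1/308
  (Y=0, U=0, V=0, X=0, W=0, Z=2) weight 3/616
  (Y=0, U=0, V=0, X=0, W=0, Z=3) weight 1/616
  (Y=0, U=0, V=0, X=2, W=1, Z=0) weight 1/616
  (Y=0, U=0, V=0, X=2, W=1, Z=1) weight 1/308
  (Y=0, U=0, V=0, X=2, W=1, Z=2) weight 3/616
  (Y=0, U=0, V=0, X=2, W=1, Z=3) weight 1/616
  … 136 more
Group by X:
  weight(X=0) = 1/6
  weight(X=2) = 1/6
Total weight = 1/6 + 1/6 = 1/3
P(X=0 | obs) = 1/6 / 1/3 = 1/2
P(X=2 | obs) = 1/6 / 1/3 = 1/2

P(X = 2 | obs) = 1/2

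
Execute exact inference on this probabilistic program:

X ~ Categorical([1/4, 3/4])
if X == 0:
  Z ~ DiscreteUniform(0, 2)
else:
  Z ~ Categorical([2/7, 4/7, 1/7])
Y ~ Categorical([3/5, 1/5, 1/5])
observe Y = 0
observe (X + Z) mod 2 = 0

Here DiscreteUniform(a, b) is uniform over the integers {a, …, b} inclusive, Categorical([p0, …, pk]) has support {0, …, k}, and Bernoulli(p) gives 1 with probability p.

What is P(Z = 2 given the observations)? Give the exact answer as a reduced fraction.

P(Z = 2 | obs) = 7/50

Enumerate traces; 3 have nonzero weight after conditioning:
  (X=0, Z=0, Y=0) weight 1/20
  (X=0, Z=2, Y=0) weight 1/20
  (X=1, Z=1, Y=0) weight 9/35
Group by Z:
  weight(Z=0) = 1/20
  weight(Z=1) = 9/35
  weight(Z=2) = 1/20
Total weight = 1/20 + 9/35 + 1/20 = 5/14
P(Z=0 | obs) = 1/20 / 5/14 = 7/50
P(Z=1 | obs) = 9/35 / 5/14 = 18/25
P(Z=2 | obs) = 1/20 / 5/14 = 7/50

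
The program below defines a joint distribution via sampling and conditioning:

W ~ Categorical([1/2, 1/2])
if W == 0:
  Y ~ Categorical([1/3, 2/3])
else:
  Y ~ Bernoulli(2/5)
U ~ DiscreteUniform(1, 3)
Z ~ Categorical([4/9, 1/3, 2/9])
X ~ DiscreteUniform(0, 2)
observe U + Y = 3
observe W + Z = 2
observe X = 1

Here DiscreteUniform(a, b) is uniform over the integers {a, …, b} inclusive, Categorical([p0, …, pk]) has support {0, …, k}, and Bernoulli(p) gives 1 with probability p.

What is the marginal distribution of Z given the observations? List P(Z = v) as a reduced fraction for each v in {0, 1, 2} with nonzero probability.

P(Z=1) = 3/5, P(Z=2) = 2/5

Enumerate traces; 4 have nonzero weight after conditioning:
  (W=0, Y=0, U=3, Z=2, X=1) weight 1/243
  (W=0, Y=1, U=2, Z=2, X=1) weight 2/243
  (W=1, Y=0, U=3, Z=1, X=1) weight 1/90
  (W=1, Y=1, U=2, Z=1, X=1) weight 1/135
Group by Z:
  weight(Z=1) = 1/54
  weight(Z=2) = 1/81
Total weight = 1/54 + 1/81 = 5/162
P(Z=1 | obs) = 1/54 / 5/162 = 3/5
P(Z=2 | obs) = 1/81 / 5/162 = 2/5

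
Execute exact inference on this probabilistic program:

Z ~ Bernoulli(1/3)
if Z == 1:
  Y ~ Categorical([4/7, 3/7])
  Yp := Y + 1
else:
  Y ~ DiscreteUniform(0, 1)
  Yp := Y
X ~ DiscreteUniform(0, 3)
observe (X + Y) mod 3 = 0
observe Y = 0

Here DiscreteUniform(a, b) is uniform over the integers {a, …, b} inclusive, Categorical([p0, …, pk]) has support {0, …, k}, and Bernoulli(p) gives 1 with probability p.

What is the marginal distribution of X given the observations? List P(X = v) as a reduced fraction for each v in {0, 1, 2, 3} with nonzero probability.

Enumerate traces; 4 have nonzero weight after conditioning:
  (Z=0, Y=0, X=0) weight 1/12
  (Z=0, Y=0, X=3) weight 1/12
  (Z=1, Y=0, X=0) weight 1/21
  (Z=1, Y=0, X=3) weight 1/21
Group by X:
  weight(X=0) = 11/84
  weight(X=3) = 11/84
Total weight = 11/84 + 11/84 = 11/42
P(X=0 | obs) = 11/84 / 11/42 = 1/2
P(X=3 | obs) = 11/84 / 11/42 = 1/2

P(X=0) = 1/2, P(X=3) = 1/2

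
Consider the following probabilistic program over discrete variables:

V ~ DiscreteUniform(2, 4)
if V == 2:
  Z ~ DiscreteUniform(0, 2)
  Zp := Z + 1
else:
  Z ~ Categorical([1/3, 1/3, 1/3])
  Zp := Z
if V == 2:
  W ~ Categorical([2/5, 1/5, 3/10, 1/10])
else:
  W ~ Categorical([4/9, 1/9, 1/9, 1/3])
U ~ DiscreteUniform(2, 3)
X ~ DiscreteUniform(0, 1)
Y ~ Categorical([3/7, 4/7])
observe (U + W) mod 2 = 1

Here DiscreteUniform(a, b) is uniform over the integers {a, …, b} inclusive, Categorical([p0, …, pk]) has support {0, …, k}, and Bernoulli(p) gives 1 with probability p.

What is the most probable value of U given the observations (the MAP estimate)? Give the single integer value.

Enumerate traces; 144 have nonzero weight after conditioning:
  (V=2, Z=0, W=0, U=3, X=0, Y=0) weight 1/210
  (V=2, Z=0, W=0, U=3, X=0, Y=1) weight 2/315
  (V=2, Z=0, W=0, U=3, X=1, Y=0) weight 1/210
  (V=2, Z=0, W=0, U=3, X=1, Y=1) weight 2/315
  (V=2, Z=0, W=1, U=2, X=0, Y=0) weight 1/420
  (V=2, Z=0, W=1, U=2, X=0, Y=1) weight 1/315
  (V=2, Z=0, W=1, U=2, X=1, Y=0) weight 1/420
  (V=2, Z=0, W=1, U=2, X=1, Y=1) weight 1/315
  … 136 more
Group by U:
  weight(U=2) = 107/540
  weight(U=3) = 163/540
Total weight = 107/540 + 163/540 = 1/2
P(U=2 | obs) = 107/540 / 1/2 = 107/270
P(U=3 | obs) = 163/540 / 1/2 = 163/270
argmax = 3

argmax_v P(U = v | obs) = 3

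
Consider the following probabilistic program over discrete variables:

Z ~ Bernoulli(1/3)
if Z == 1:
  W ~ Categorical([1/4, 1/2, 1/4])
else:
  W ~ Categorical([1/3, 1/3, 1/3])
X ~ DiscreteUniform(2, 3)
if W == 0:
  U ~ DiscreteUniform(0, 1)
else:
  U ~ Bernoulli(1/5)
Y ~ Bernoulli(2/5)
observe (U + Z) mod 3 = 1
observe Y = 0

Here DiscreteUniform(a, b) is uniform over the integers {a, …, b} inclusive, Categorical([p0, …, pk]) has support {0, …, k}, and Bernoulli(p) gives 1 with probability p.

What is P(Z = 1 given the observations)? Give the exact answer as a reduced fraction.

P(Z = 1 | obs) = 29/53

Enumerate traces; 12 have nonzero weight after conditioning:
  (Z=0, W=0, X=2, U=1, Y=0) weight 1/30
  (Z=0, W=0, X=3, U=1, Y=0) weight 1/30
  (Z=0, W=1, X=2, U=1, Y=0) weight 1/75
  (Z=0, W=1, X=3, U=1, Y=0) weight 1/75
  (Z=0, W=2, X=2, U=1, Y=0) weight 1/75
  (Z=0, W=2, X=3, U=1, Y=0) weight 1/75
  (Z=1, W=0, X=2, U=0, Y=0) weight 1/80
  (Z=1, W=0, X=3, U=0, Y=0) weight 1/80
  … 4 more
Group by Z:
  weight(Z=0) = 3/25
  weight(Z=1) = 29/200
Total weight = 3/25 + 29/200 = 53/200
P(Z=0 | obs) = 3/25 / 53/200 = 24/53
P(Z=1 | obs) = 29/200 / 53/200 = 29/53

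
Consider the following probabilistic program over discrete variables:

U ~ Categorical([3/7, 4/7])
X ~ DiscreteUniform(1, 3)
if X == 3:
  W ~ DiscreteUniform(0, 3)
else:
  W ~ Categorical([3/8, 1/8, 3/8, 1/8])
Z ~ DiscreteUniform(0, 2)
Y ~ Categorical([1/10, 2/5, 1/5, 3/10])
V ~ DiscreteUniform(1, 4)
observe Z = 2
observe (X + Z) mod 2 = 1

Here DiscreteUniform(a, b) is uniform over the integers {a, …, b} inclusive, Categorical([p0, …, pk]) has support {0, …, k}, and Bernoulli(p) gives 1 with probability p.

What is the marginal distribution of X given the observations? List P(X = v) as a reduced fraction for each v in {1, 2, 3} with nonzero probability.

Enumerate traces; 256 have nonzero weight after conditioning:
  (U=0, X=1, W=0, Z=2, Y=0, V=1) weight 1/2240
  (U=0, X=1, W=0, Z=2, Y=0, V=2) weight 1/2240
  (U=0, X=1, W=0, Z=2, Y=0, V=3) weight 1/2240
  (U=0, X=1, W=0, Z=2, Y=0, V=4) weight 1/2240
  (U=0, X=1, W=0, Z=2, Y=1, V=1) weight 1/560
  (U=0, X=1, W=0, Z=2, Y=1, V=2) weight 1/560
  (U=0, X=1, W=0, Z=2, Y=1, V=3) weight 1/560
  (U=0, X=1, W=0, Z=2, Y=1, V=4) weight 1/560
  (U=0, X=3, W=0, Z=2, Y=0, V=1) weight 1/3360
  … 247 more
Group by X:
  weight(X=1) = 1/9
  weight(X=3) = 1/9
Total weight = 1/9 + 1/9 = 2/9
P(X=1 | obs) = 1/9 / 2/9 = 1/2
P(X=3 | obs) = 1/9 / 2/9 = 1/2

P(X=1) = 1/2, P(X=3) = 1/2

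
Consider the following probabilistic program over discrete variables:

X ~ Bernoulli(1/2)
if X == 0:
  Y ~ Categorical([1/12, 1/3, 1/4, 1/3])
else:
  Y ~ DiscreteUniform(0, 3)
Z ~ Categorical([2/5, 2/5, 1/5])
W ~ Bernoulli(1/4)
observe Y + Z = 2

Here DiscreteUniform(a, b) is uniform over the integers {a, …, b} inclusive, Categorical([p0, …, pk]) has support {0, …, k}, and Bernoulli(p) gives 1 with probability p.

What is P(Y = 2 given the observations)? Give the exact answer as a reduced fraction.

P(Y = 2 | obs) = 2/5

Enumerate traces; 12 have nonzero weight after conditioning:
  (X=0, Y=0, Z=2, W=0) weight 1/160
  (X=0, Y=0, Z=2, W=1) weight 1/480
  (X=0, Y=1, Z=1, W=0) weight 1/20
  (X=0, Y=1, Z=1, W=1) weight 1/60
  (X=0, Y=2, Z=0, W=0) weight 3/80
  (X=0, Y=2, Z=0, W=1) weight 1/80
  (X=1, Y=0, Z=2, W=0) weight 3/160
  (X=1, Y=0, Z=2, W=1) weight 1/160
  … 4 more
Group by Y:
  weight(Y=0) = 1/30
  weight(Y=1) = 7/60
  weight(Y=2) = 1/10
Total weight = 1/30 + 7/60 + 1/10 = 1/4
P(Y=0 | obs) = 1/30 / 1/4 = 2/15
P(Y=1 | obs) = 7/60 / 1/4 = 7/15
P(Y=2 | obs) = 1/10 / 1/4 = 2/5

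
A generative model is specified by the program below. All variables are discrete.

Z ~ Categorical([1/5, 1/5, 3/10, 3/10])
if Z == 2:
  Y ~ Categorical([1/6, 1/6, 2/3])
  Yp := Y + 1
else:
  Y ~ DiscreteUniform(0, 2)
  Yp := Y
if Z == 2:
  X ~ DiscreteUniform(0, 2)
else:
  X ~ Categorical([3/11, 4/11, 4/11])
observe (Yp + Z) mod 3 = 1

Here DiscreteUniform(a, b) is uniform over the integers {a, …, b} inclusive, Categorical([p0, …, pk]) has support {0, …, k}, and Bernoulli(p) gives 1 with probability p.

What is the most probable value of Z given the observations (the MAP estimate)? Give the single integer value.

argmax_v P(Z = v | obs) = 3

Enumerate traces; 12 have nonzero weight after conditioning:
  (Z=0, Y=1, X=0) weight 1/55
  (Z=0, Y=1, X=1) weight 4/165
  (Z=0, Y=1, X=2) weight 4/165
  (Z=1, Y=0, X=0) weight 1/55
  (Z=1, Y=0, X=1) weight 4/165
  (Z=1, Y=0, X=2) weight 4/165
  (Z=2, Y=1, X=0) weight 1/60
  (Z=2, Y=1, X=1) weight 1/60
  (Z=3, Y=1, X=0) weight 3/110
  … 3 more
Group by Z:
  weight(Z=0) = 1/15
  weight(Z=1) = 1/15
  weight(Z=2) = 1/20
  weight(Z=3) = 1/10
Total weight = 1/15 + 1/15 + 1/20 + 1/10 = 17/60
P(Z=0 | obs) = 1/15 / 17/60 = 4/17
P(Z=1 | obs) = 1/15 / 17/60 = 4/17
P(Z=2 | obs) = 1/20 / 17/60 = 3/17
P(Z=3 | obs) = 1/10 / 17/60 = 6/17
argmax = 3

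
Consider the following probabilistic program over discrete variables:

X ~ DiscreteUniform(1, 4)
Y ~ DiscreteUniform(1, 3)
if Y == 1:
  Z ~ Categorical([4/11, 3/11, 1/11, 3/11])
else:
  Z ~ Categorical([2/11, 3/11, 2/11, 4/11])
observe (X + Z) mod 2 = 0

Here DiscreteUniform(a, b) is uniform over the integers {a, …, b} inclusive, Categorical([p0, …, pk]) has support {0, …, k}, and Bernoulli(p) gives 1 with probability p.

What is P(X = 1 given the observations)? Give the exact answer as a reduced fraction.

Enumerate traces; 24 have nonzero weight after conditioning:
  (X=1, Y=1, Z=1) weight 1/44
  (X=1, Y=1, Z=3) weight 1/44
  (X=1, Y=2, Z=1) weight 1/44
  (X=1, Y=2, Z=3) weight 1/33
  (X=1, Y=3, Z=1) weight 1/44
  (X=1, Y=3, Z=3) weight 1/33
  (X=2, Y=1, Z=0) weight 1/33
  (X=2, Y=1, Z=2) weight 1/132
  (X=3, Y=1, Z=1) weight 1/44
  (X=4, Y=1, Z=0) weight 1/33
  … 14 more
Group by X:
  weight(X=1) = 5/33
  weight(X=2) = 13/132
  weight(X=3) = 5/33
  weight(X=4) = 13/132
Total weight = 5/33 + 13/132 + 5/33 + 13/132 = 1/2
P(X=1 | obs) = 5/33 / 1/2 = 10/33
P(X=2 | obs) = 13/132 / 1/2 = 13/66
P(X=3 | obs) = 5/33 / 1/2 = 10/33
P(X=4 | obs) = 13/132 / 1/2 = 13/66

P(X = 1 | obs) = 10/33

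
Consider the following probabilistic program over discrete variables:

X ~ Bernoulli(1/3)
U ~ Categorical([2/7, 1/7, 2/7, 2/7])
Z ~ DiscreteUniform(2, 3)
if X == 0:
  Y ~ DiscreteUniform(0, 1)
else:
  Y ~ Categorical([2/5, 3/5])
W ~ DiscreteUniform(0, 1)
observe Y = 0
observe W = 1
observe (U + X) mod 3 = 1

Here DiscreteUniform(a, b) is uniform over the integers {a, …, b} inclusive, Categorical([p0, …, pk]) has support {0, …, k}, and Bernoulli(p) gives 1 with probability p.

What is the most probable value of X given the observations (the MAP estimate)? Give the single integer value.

argmax_v P(X = v | obs) = 1

Enumerate traces; 6 have nonzero weight after conditioning:
  (X=0, U=1, Z=2, Y=0, W=1) weight 1/84
  (X=0, U=1, Z=3, Y=0, W=1) weight 1/84
  (X=1, U=0, Z=2, Y=0, W=1) weight 1/105
  (X=1, U=0, Z=3, Y=0, W=1) weight 1/105
  (X=1, U=3, Z=2, Y=0, W=1) weight 1/105
  (X=1, U=3, Z=3, Y=0, W=1) weight 1/105
Group by X:
  weight(X=0) = 1/42
  weight(X=1) = 4/105
Total weight = 1/42 + 4/105 = 13/210
P(X=0 | obs) = 1/42 / 13/210 = 5/13
P(X=1 | obs) = 4/105 / 13/210 = 8/13
argmax = 1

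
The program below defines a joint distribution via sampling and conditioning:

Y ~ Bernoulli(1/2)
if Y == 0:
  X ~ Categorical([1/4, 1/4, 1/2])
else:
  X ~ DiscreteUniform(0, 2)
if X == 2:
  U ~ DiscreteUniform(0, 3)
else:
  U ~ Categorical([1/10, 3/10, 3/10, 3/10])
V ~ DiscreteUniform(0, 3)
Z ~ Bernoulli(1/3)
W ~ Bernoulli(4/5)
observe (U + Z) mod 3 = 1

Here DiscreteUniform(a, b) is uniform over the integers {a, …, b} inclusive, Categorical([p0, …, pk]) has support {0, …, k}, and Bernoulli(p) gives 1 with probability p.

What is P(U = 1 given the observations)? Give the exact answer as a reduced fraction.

P(U = 1 | obs) = 67/120

Enumerate traces; 144 have nonzero weight after conditioning:
  (Y=0, X=0, U=0, V=0, Z=1, W=0) weight 1/4800
  (Y=0, X=0, U=0, V=0, Z=1, W=1) weight 1/1200
  (Y=0, X=0, U=0, V=1, Z=1, W=0) weight 1/4800
  (Y=0, X=0, U=0, V=1, Z=1, W=1) weight 1/1200
  (Y=0, X=0, U=0, V=2, Z=1, W=0) weight 1/4800
  (Y=0, X=0, U=0, V=2, Z=1, W=1) weight 1/1200
  (Y=0, X=0, U=0, V=3, Z=1, W=0) weight 1/4800
  (Y=0, X=0, U=0, V=3, Z=1, W=1) weight 1/1200
  (Y=0, X=0, U=1, V=0, Z=0, W=0) weight 1/800
  (Y=0, X=0, U=3, V=0, Z=1, W=0) weight 1/1600
  … 134 more
Group by U:
  weight(U=0) = 13/240
  weight(U=1) = 67/360
  weight(U=3) = 67/720
Total weight = 13/240 + 67/360 + 67/720 = 1/3
P(U=0 | obs) = 13/240 / 1/3 = 13/80
P(U=1 | obs) = 67/360 / 1/3 = 67/120
P(U=3 | obs) = 67/720 / 1/3 = 67/240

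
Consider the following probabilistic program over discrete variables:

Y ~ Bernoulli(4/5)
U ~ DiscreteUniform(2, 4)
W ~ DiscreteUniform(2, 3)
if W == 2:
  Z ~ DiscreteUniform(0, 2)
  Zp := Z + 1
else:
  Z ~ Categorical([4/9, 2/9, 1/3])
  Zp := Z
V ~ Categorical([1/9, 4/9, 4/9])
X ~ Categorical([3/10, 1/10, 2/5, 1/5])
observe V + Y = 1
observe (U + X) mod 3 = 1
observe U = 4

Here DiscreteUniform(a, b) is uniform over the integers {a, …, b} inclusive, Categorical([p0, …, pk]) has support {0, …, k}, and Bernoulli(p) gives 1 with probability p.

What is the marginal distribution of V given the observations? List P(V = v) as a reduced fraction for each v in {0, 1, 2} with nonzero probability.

P(V=0) = 1/2, P(V=1) = 1/2

Enumerate traces; 24 have nonzero weight after conditioning:
  (Y=0, U=4, W=2, Z=0, V=1, X=0) weight 1/675
  (Y=0, U=4, W=2, Z=0, V=1, X=3) weight 2/2025
  (Y=0, U=4, W=2, Z=1, V=1, X=0) weight 1/675
  (Y=0, U=4, W=2, Z=1, V=1, X=3) weight 2/2025
  (Y=0, U=4, W=2, Z=2, V=1, X=0) weight 1/675
  (Y=0, U=4, W=2, Z=2, V=1, X=3) weight 2/2025
  (Y=0, U=4, W=3, Z=0, V=1, X=0) weight 4/2025
  (Y=0, U=4, W=3, Z=0, V=1, X=3) weight 8/6075
  (Y=1, U=4, W=2, Z=0, V=0, X=0) weight 1/675
  … 15 more
Group by V:
  weight(V=0) = 2/135
  weight(V=1) = 2/135
Total weight = 2/135 + 2/135 = 4/135
P(V=0 | obs) = 2/135 / 4/135 = 1/2
P(V=1 | obs) = 2/135 / 4/135 = 1/2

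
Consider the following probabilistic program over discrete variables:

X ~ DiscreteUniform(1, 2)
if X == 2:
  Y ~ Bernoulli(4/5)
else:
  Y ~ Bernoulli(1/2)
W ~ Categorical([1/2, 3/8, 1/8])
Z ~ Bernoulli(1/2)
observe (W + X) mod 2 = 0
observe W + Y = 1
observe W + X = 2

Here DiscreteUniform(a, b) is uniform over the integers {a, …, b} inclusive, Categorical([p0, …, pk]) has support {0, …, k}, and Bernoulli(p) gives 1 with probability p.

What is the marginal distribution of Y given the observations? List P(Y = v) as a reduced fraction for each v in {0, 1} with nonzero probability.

Enumerate traces; 4 have nonzero weight after conditioning:
  (X=1, Y=0, W=1, Z=0) weight 3/64
  (X=1, Y=0, W=1, Z=1) weight 3/64
  (X=2, Y=1, W=0, Z=0) weight 1/10
  (X=2, Y=1, W=0, Z=1) weight 1/10
Group by Y:
  weight(Y=0) = 3/32
  weight(Y=1) = 1/5
Total weight = 3/32 + 1/5 = 47/160
P(Y=0 | obs) = 3/32 / 47/160 = 15/47
P(Y=1 | obs) = 1/5 / 47/160 = 32/47

P(Y=0) = 15/47, P(Y=1) = 32/47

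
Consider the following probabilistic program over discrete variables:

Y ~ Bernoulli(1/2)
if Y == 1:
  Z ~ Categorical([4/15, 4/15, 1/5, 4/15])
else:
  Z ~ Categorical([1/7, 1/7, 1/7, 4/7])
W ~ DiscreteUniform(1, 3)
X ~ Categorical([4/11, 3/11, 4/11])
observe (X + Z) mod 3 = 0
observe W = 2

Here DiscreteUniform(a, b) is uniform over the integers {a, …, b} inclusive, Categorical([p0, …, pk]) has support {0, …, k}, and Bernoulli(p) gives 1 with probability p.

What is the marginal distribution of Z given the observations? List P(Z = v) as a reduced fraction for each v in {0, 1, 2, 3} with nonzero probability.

P(Z=0) = 43/201, P(Z=1) = 43/201, P(Z=2) = 9/67, P(Z=3) = 88/201

Enumerate traces; 8 have nonzero weight after conditioning:
  (Y=0, Z=0, W=2, X=0) weight 2/231
  (Y=0, Z=1, W=2, X=2) weight 2/231
  (Y=0, Z=2, W=2, X=1) weight 1/154
  (Y=0, Z=3, W=2, X=0) weight 8/231
  (Y=1, Z=0, W=2, X=0) weight 8/495
  (Y=1, Z=1, W=2, X=2) weight 8/495
  (Y=1, Z=2, W=2, X=1) weight 1/110
  (Y=1, Z=3, W=2, X=0) weight 8/495
Group by Z:
  weight(Z=0) = 86/3465
  weight(Z=1) = 86/3465
  weight(Z=2) = 6/385
  weight(Z=3) = 16/315
Total weight = 86/3465 + 86/3465 + 6/385 + 16/315 = 134/1155
P(Z=0 | obs) = 86/3465 / 134/1155 = 43/201
P(Z=1 | obs) = 86/3465 / 134/1155 = 43/201
P(Z=2 | obs) = 6/385 / 134/1155 = 9/67
P(Z=3 | obs) = 16/315 / 134/1155 = 88/201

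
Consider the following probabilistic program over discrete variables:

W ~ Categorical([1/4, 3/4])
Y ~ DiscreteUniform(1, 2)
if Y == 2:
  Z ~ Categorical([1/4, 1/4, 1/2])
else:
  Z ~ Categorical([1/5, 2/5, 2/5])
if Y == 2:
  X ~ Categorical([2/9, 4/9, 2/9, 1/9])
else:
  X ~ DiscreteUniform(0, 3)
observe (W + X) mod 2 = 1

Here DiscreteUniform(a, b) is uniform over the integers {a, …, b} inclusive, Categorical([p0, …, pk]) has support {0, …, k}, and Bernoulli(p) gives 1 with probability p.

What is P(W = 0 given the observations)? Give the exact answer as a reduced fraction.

Enumerate traces; 24 have nonzero weight after conditioning:
  (W=0, Y=1, Z=0, X=1) weight 1/160
  (W=0, Y=1, Z=0, X=3) weight 1/160
  (W=0, Y=1, Z=1, X=1) weight 1/80
  (W=0, Y=1, Z=1, X=3) weight 1/80
  (W=0, Y=1, Z=2, X=1) weight 1/80
  (W=0, Y=1, Z=2, X=3) weight 1/80
  (W=0, Y=2, Z=0, X=1) weight 1/72
  (W=0, Y=2, Z=0, X=3) weight 1/288
  (W=1, Y=1, Z=0, X=0) weight 3/160
  … 15 more
Group by W:
  weight(W=0) = 19/144
  weight(W=1) = 17/48
Total weight = 19/144 + 17/48 = 35/72
P(W=0 | obs) = 19/144 / 35/72 = 19/70
P(W=1 | obs) = 17/48 / 35/72 = 51/70

P(W = 0 | obs) = 19/70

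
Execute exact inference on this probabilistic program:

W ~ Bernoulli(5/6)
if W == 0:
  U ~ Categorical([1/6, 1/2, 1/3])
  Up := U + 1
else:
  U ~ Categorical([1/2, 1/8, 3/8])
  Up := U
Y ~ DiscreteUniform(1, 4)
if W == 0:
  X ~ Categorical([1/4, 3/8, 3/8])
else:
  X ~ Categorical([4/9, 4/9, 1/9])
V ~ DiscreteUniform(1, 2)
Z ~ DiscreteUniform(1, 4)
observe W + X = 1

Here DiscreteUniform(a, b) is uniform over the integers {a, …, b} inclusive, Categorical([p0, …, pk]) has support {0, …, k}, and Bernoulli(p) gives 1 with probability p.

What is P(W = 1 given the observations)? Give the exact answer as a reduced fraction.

P(W = 1 | obs) = 160/187

Enumerate traces; 192 have nonzero weight after conditioning:
  (W=0, U=0, Y=1, X=1, V=1, Z=1) weight 1/3072
  (W=0, U=0, Y=1, X=1, V=1, Z=2) weight 1/3072
  (W=0, U=0, Y=1, X=1, V=1, Z=3) weight 1/3072
  (W=0, U=0, Y=1, X=1, V=1, Z=4) weight 1/3072
  (W=0, U=0, Y=1, X=1, V=2, Z=1) weight 1/3072
  (W=0, U=0, Y=1, X=1, V=2, Z=2) weight 1/3072
  (W=0, U=0, Y=1, X=1, V=2, Z=3) weight 1/3072
  (W=0, U=0, Y=1, X=1, V=2, Z=4) weight 1/3072
  (W=1, U=0, Y=1, X=0, V=1, Z=1) weight 5/864
  … 183 more
Group by W:
  weight(W=0) = 1/16
  weight(W=1) = 10/27
Total weight = 1/16 + 10/27 = 187/432
P(W=0 | obs) = 1/16 / 187/432 = 27/187
P(W=1 | obs) = 10/27 / 187/432 = 160/187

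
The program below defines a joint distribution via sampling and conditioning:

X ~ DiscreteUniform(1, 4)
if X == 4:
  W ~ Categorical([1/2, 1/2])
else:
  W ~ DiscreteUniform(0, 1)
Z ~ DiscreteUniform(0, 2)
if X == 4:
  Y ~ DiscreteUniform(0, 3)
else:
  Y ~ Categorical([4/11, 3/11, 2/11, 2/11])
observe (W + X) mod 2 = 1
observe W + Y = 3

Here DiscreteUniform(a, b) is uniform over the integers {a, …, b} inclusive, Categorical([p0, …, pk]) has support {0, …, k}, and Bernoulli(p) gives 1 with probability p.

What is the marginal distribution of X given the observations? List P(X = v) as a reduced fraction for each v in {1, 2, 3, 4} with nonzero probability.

Enumerate traces; 12 have nonzero weight after conditioning:
  (X=1, W=0, Z=0, Y=3) weight 1/132
  (X=1, W=0, Z=1, Y=3) weight 1/132
  (X=1, W=0, Z=2, Y=3) weight 1/132
  (X=2, W=1, Z=0, Y=2) weight 1/132
  (X=2, W=1, Z=1, Y=2) weight 1/132
  (X=2, W=1, Z=2, Y=2) weight 1/132
  (X=3, W=0, Z=0, Y=3) weight 1/132
  (X=3, W=0, Z=1, Y=3) weight 1/132
  (X=4, W=1, Z=0, Y=2) weight 1/96
  … 3 more
Group by X:
  weight(X=1) = 1/44
  weight(X=2) = 1/44
  weight(X=3) = 1/44
  weight(X=4) = 1/32
Total weight = 1/44 + 1/44 + 1/44 + 1/32 = 35/352
P(X=1 | obs) = 1/44 / 35/352 = 8/35
P(X=2 | obs) = 1/44 / 35/352 = 8/35
P(X=3 | obs) = 1/44 / 35/352 = 8/35
P(X=4 | obs) = 1/32 / 35/352 = 11/35

P(X=1) = 8/35, P(X=2) = 8/35, P(X=3) = 8/35, P(X=4) = 11/35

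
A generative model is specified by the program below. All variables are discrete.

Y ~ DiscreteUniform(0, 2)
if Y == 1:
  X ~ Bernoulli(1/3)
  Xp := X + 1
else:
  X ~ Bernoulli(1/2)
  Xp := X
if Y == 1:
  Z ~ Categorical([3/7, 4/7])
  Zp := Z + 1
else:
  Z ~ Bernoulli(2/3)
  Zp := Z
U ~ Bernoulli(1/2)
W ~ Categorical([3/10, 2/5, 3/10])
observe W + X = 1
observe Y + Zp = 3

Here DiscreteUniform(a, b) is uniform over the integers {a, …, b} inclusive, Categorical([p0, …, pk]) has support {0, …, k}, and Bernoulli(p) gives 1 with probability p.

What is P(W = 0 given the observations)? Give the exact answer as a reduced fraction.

P(W = 0 | obs) = 11/31

Enumerate traces; 8 have nonzero weight after conditioning:
  (Y=1, X=0, Z=1, U=0, W=1) weight 8/315
  (Y=1, X=0, Z=1, U=1, W=1) weight 8/315
  (Y=1, X=1, Z=1, U=0, W=0) weight 1/105
  (Y=1, X=1, Z=1, U=1, W=0) weight 1/105
  (Y=2, X=0, Z=1, U=0, W=1) weight 1/45
  (Y=2, X=0, Z=1, U=1, W=1) weight 1/45
  (Y=2, X=1, Z=1, U=0, W=0) weight 1/60
  (Y=2, X=1, Z=1, U=1, W=0) weight 1/60
Group by W:
  weight(W=0) = 11/210
  weight(W=1) = 2/21
Total weight = 11/210 + 2/21 = 31/210
P(W=0 | obs) = 11/210 / 31/210 = 11/31
P(W=1 | obs) = 2/21 / 31/210 = 20/31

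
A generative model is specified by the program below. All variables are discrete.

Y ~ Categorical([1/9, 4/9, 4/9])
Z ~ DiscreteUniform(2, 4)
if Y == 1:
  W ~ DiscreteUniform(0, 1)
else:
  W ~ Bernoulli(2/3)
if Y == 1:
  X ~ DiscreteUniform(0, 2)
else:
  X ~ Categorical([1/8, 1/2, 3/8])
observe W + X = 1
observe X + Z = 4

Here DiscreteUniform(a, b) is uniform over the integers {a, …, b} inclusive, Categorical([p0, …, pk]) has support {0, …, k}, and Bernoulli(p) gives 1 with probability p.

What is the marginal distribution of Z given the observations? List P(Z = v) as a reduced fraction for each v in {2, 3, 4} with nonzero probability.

Enumerate traces; 6 have nonzero weight after conditioning:
  (Y=0, Z=3, W=0, X=1) weight 1/162
  (Y=0, Z=4, W=1, X=0) weight 1/324
  (Y=1, Z=3, W=0, X=1) weight 2/81
  (Y=1, Z=4, W=1, X=0) weight 2/81
  (Y=2, Z=3, W=0, X=1) weight 2/81
  (Y=2, Z=4, W=1, X=0) weight 1/81
Group by Z:
  weight(Z=3) = 1/18
  weight(Z=4) = 13/324
Total weight = 1/18 + 13/324 = 31/324
P(Z=3 | obs) = 1/18 / 31/324 = 18/31
P(Z=4 | obs) = 13/324 / 31/324 = 13/31

P(Z=3) = 18/31, P(Z=4) = 13/31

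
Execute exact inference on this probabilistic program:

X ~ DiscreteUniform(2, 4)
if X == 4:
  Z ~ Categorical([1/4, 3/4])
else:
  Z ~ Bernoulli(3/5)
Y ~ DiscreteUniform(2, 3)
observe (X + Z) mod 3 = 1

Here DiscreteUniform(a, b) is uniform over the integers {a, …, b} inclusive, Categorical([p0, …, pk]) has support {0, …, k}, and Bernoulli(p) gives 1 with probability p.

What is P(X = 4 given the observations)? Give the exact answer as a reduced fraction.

Enumerate traces; 4 have nonzero weight after conditioning:
  (X=3, Z=1, Y=2) weight 1/10
  (X=3, Z=1, Y=3) weight 1/10
  (X=4, Z=0, Y=2) weight 1/24
  (X=4, Z=0, Y=3) weight 1/24
Group by X:
  weight(X=3) = 1/5
  weight(X=4) = 1/12
Total weight = 1/5 + 1/12 = 17/60
P(X=3 | obs) = 1/5 / 17/60 = 12/17
P(X=4 | obs) = 1/12 / 17/60 = 5/17

P(X = 4 | obs) = 5/17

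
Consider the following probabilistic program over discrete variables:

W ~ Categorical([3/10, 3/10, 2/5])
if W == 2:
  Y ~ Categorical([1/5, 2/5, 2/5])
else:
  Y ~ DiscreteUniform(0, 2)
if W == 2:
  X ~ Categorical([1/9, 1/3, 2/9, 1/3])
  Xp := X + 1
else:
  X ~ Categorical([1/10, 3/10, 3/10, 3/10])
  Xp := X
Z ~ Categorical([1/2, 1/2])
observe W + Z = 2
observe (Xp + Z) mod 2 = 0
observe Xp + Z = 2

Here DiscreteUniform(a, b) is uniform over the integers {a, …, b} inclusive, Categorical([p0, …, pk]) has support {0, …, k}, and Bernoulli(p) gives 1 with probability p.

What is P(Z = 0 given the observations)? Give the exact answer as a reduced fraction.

P(Z = 0 | obs) = 40/67

Enumerate traces; 6 have nonzero weight after conditioning:
  (W=1, Y=0, X=1, Z=1) weight 3/200
  (W=1, Y=1, X=1, Z=1) weight 3/200
  (W=1, Y=2, X=1, Z=1) weight 3/200
  (W=2, Y=0, X=1, Z=0) weight 1/75
  (W=2, Y=1, X=1, Z=0) weight 2/75
  (W=2, Y=2, X=1, Z=0) weight 2/75
Group by Z:
  weight(Z=0) = 1/15
  weight(Z=1) = 9/200
Total weight = 1/15 + 9/200 = 67/600
P(Z=0 | obs) = 1/15 / 67/600 = 40/67
P(Z=1 | obs) = 9/200 / 67/600 = 27/67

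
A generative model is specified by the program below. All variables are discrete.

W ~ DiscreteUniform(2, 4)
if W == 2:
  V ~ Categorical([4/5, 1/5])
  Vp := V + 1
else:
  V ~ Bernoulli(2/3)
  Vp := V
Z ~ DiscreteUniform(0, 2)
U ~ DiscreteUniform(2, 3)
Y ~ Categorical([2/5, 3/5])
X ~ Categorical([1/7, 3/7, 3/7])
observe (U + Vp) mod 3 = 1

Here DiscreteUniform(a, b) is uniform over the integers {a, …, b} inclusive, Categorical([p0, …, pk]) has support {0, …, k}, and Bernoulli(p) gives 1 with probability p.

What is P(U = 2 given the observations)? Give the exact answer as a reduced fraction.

P(U = 2 | obs) = 3/35

Enumerate traces; 72 have nonzero weight after conditioning:
  (W=2, V=0, Z=0, U=3, Y=0, X=0) weight 4/1575
  (W=2, V=0, Z=0, U=3, Y=0, X=1) weight 4/525
  (W=2, V=0, Z=0, U=3, Y=0, X=2) weight 4/525
  (W=2, V=0, Z=0, U=3, Y=1, X=0) weight 2/525
  (W=2, V=0, Z=0, U=3, Y=1, X=1) weight 2/175
  (W=2, V=0, Z=0, U=3, Y=1, X=2) weight 2/175
  (W=2, V=0, Z=1, U=3, Y=0, X=0) weight 4/1575
  (W=2, V=0, Z=1, U=3, Y=0, X=1) weight 4/525
  (W=2, V=1, Z=0, U=2, Y=0, X=0) weight 1/1575
  … 63 more
Group by U:
  weight(U=2) = 1/30
  weight(U=3) = 16/45
Total weight = 1/30 + 16/45 = 7/18
P(U=2 | obs) = 1/30 / 7/18 = 3/35
P(U=3 | obs) = 16/45 / 7/18 = 32/35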